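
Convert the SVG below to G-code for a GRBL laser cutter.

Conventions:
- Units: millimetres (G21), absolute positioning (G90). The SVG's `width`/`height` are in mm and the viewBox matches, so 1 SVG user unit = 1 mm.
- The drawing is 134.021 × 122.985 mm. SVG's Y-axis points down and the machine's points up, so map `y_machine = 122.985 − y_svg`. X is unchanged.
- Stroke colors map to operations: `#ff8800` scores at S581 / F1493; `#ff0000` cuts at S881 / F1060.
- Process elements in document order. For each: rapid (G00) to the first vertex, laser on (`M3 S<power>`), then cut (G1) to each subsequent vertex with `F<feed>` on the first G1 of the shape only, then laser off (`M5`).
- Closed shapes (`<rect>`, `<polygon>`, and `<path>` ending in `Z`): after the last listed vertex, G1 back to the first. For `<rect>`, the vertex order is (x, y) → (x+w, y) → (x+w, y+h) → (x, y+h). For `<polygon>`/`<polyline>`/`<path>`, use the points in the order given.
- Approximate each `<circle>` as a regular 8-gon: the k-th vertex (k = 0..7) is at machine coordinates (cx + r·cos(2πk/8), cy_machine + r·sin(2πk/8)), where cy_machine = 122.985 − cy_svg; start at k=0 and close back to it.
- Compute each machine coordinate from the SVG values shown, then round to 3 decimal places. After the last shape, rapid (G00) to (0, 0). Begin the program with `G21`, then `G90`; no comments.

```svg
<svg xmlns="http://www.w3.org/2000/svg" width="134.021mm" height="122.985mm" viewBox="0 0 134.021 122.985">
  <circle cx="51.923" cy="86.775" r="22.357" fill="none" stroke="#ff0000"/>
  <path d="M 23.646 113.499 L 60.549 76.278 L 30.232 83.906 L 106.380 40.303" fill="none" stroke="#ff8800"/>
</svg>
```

G21
G90
G00 X74.280 Y36.210
M3 S881
G1 X67.732 Y52.019 F1060
G1 X51.923 Y58.567
G1 X36.114 Y52.019
G1 X29.566 Y36.210
G1 X36.114 Y20.401
G1 X51.923 Y13.853
G1 X67.732 Y20.401
G1 X74.280 Y36.210
M5
G00 X23.646 Y9.486
M3 S581
G1 X60.549 Y46.707 F1493
G1 X30.232 Y39.079
G1 X106.380 Y82.682
M5
G00 X0.000 Y0.000

1 u = 1 mm; y_m = 122.985 − y.

[1] `<circle>` circle, #ff0000→cut S881 F1060: (74.280,36.210) → (67.732,52.019) → (51.923,58.567) → (36.114,52.019) → (29.566,36.210) → (36.114,20.401) → (51.923,13.853) → (67.732,20.401) → (74.280,36.210) (closed)

[2] `<path>` open polyline, #ff8800→score S581 F1493: (23.646,9.486) → (60.549,46.707) → (30.232,39.079) → (106.380,82.682)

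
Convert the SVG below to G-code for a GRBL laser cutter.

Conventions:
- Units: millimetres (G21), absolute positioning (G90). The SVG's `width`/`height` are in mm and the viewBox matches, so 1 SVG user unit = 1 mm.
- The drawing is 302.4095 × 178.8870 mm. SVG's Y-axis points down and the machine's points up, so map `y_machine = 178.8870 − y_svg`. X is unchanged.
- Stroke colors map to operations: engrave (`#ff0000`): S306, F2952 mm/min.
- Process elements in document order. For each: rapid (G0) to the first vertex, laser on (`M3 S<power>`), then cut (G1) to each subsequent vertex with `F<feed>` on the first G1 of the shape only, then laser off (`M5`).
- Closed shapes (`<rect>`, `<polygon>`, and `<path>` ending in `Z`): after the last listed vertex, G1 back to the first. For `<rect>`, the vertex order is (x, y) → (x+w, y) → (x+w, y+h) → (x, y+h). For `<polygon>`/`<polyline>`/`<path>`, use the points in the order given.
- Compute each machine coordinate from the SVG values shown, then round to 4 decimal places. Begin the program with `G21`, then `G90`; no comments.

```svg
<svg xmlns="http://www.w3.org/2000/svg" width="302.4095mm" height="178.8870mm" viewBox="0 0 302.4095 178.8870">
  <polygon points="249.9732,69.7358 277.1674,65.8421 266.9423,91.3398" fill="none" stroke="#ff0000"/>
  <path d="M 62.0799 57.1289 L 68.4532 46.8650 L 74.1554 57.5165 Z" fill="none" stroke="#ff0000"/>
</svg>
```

G21
G90
G0 X249.9732 Y109.1512
M3 S306
G1 X277.1674 Y113.0449 F2952
G1 X266.9423 Y87.5472
G1 X249.9732 Y109.1512
M5
G0 X62.0799 Y121.7581
M3 S306
G1 X68.4532 Y132.0220 F2952
G1 X74.1554 Y121.3705
G1 X62.0799 Y121.7581
M5

Since the viewBox matches the mm dimensions, user units are millimetres directly. The only transform is the Y-flip y_m = 178.8870 − y_svg.

Shape 1 is a regular polygon drawn with `<polygon>`. Its stroke #ff0000 means engrave at S306, F2952. After flipping Y the toolpath is (249.9732,109.1512) → (277.1674,113.0449) → (266.9423,87.5472) → (249.9732,109.1512), returning to the start.

Shape 2 is a regular polygon drawn with `<path>`. Its stroke #ff0000 means engrave at S306, F2952. After flipping Y the toolpath is (62.0799,121.7581) → (68.4532,132.0220) → (74.1554,121.3705) → (62.0799,121.7581), returning to the start.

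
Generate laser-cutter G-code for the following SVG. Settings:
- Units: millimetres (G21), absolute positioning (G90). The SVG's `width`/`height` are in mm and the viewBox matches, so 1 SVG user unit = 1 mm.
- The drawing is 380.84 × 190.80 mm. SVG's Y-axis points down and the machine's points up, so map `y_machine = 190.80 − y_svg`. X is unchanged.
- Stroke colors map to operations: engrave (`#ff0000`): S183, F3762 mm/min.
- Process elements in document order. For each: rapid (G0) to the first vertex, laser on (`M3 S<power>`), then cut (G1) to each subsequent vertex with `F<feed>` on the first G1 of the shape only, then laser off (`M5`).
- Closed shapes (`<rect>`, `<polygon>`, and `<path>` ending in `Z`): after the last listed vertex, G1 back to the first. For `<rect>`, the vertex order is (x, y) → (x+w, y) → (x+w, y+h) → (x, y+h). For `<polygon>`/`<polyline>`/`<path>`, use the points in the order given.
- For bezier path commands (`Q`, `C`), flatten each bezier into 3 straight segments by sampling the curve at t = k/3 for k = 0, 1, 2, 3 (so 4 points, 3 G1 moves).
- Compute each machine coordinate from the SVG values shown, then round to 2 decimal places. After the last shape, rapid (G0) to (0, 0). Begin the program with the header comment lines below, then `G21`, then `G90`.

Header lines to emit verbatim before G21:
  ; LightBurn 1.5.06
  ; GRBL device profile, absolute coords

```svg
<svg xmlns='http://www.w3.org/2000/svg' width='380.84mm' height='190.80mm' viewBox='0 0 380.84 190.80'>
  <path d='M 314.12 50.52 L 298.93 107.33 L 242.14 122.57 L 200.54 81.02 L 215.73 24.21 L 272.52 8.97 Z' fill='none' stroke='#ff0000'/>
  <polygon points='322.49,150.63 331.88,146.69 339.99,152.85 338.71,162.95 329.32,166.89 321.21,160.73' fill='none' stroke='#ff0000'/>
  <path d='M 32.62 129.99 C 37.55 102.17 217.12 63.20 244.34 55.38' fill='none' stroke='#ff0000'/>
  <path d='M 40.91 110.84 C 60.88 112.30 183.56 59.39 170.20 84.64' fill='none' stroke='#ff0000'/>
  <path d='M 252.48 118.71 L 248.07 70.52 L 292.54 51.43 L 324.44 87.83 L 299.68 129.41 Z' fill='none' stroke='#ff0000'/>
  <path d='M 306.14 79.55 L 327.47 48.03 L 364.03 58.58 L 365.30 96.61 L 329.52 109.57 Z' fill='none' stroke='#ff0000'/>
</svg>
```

Since the viewBox matches the mm dimensions, user units are millimetres directly. The only transform is the Y-flip y_m = 190.80 − y_svg.

Shape 1 is a regular polygon drawn with `<path>`. Its stroke #ff0000 means engrave at S183, F3762. After flipping Y the toolpath is (314.12,140.28) → (298.93,83.47) → (242.14,68.23) → (200.54,109.78) → (215.73,166.59) → (272.52,181.83) → (314.12,140.28), returning to the start.

Shape 2 is a regular polygon drawn with `<polygon>`. Its stroke #ff0000 means engrave at S183, F3762. After flipping Y the toolpath is (322.49,40.17) → (331.88,44.11) → (339.99,37.95) → (338.71,27.85) → (329.32,23.91) → (321.21,30.07) → (322.49,40.17), returning to the start.

Shape 3 is a cubic bezier drawn with `<path>`. Its stroke #ff0000 means engrave at S183, F3762. After flipping Y the toolpath is (32.62,60.81) → (83.65,90.78) → (178.45,118.78) → (244.34,135.42).

Shape 4 is a cubic bezier drawn with `<path>`. Its stroke #ff0000 means engrave at S183, F3762. After flipping Y the toolpath is (40.91,79.96) → (86.27,91.71) → (147.06,110.27) → (170.20,106.16).

Shape 5 is a regular polygon drawn with `<path>`. Its stroke #ff0000 means engrave at S183, F3762. After flipping Y the toolpath is (252.48,72.09) → (248.07,120.28) → (292.54,139.37) → (324.44,102.97) → (299.68,61.39) → (252.48,72.09), returning to the start.

Shape 6 is a regular polygon drawn with `<path>`. Its stroke #ff0000 means engrave at S183, F3762. After flipping Y the toolpath is (306.14,111.25) → (327.47,142.77) → (364.03,132.22) → (365.30,94.19) → (329.52,81.23) → (306.14,111.25), returning to the start.

; LightBurn 1.5.06
; GRBL device profile, absolute coords
G21
G90
G0 X314.12 Y140.28
M3 S183
G1 X298.93 Y83.47 F3762
G1 X242.14 Y68.23
G1 X200.54 Y109.78
G1 X215.73 Y166.59
G1 X272.52 Y181.83
G1 X314.12 Y140.28
M5
G0 X322.49 Y40.17
M3 S183
G1 X331.88 Y44.11 F3762
G1 X339.99 Y37.95
G1 X338.71 Y27.85
G1 X329.32 Y23.91
G1 X321.21 Y30.07
G1 X322.49 Y40.17
M5
G0 X32.62 Y60.81
M3 S183
G1 X83.65 Y90.78 F3762
G1 X178.45 Y118.78
G1 X244.34 Y135.42
M5
G0 X40.91 Y79.96
M3 S183
G1 X86.27 Y91.71 F3762
G1 X147.06 Y110.27
G1 X170.20 Y106.16
M5
G0 X252.48 Y72.09
M3 S183
G1 X248.07 Y120.28 F3762
G1 X292.54 Y139.37
G1 X324.44 Y102.97
G1 X299.68 Y61.39
G1 X252.48 Y72.09
M5
G0 X306.14 Y111.25
M3 S183
G1 X327.47 Y142.77 F3762
G1 X364.03 Y132.22
G1 X365.30 Y94.19
G1 X329.52 Y81.23
G1 X306.14 Y111.25
M5
G0 X0.00 Y0.00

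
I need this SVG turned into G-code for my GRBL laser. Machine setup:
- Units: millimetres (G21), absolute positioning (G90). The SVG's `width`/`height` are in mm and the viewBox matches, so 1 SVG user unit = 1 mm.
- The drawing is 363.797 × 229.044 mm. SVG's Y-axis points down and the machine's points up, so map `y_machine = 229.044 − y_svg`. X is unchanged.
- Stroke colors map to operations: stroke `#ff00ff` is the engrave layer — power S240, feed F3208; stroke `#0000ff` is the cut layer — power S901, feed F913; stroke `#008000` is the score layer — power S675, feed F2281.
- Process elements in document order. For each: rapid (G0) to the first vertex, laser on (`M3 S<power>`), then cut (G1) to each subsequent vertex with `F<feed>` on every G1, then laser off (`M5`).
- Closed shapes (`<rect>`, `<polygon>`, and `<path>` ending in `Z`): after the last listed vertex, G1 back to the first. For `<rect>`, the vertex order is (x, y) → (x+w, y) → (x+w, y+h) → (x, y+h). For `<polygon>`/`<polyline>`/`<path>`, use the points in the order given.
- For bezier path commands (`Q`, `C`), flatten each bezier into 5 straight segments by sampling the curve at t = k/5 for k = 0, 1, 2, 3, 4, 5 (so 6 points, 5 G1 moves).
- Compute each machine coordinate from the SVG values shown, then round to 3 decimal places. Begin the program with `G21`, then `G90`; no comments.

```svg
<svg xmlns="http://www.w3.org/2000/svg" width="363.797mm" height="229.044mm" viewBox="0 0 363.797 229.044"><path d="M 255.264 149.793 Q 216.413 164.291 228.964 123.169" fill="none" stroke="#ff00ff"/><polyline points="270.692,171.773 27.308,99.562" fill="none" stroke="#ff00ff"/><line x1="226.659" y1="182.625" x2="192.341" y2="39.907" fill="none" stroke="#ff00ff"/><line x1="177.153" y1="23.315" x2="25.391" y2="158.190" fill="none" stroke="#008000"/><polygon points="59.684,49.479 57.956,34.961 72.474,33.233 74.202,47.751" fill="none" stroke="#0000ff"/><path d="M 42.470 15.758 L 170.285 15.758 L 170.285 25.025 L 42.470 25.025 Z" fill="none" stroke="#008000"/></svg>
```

G21
G90
G0 X255.264 Y79.251
M3 S240
G1 X241.780 Y75.677 F3208
G1 X232.408 Y76.552 F3208
G1 X227.148 Y81.877 F3208
G1 X226.000 Y91.651 F3208
G1 X228.964 Y105.875 F3208
M5
G0 X270.692 Y57.271
M3 S240
G1 X27.308 Y129.482 F3208
M5
G0 X226.659 Y46.419
M3 S240
G1 X192.341 Y189.137 F3208
M5
G0 X177.153 Y205.729
M3 S675
G1 X25.391 Y70.854 F2281
M5
G0 X59.684 Y179.565
M3 S901
G1 X57.956 Y194.083 F913
G1 X72.474 Y195.811 F913
G1 X74.202 Y181.293 F913
G1 X59.684 Y179.565 F913
M5
G0 X42.470 Y213.286
M3 S675
G1 X170.285 Y213.286 F2281
G1 X170.285 Y204.019 F2281
G1 X42.470 Y204.019 F2281
G1 X42.470 Y213.286 F2281
M5

Since the viewBox matches the mm dimensions, user units are millimetres directly. The only transform is the Y-flip y_m = 229.044 − y_svg.

Shape 1 is a quadratic bezier drawn with `<path>`. Its stroke #ff00ff means engrave at S240, F3208. After flipping Y the toolpath is (255.264,79.251) → (241.780,75.677) → (232.408,76.552) → (227.148,81.877) → (226.000,91.651) → (228.964,105.875).

Shape 2 is a line segment drawn with `<polyline>`. Its stroke #ff00ff means engrave at S240, F3208. After flipping Y the toolpath is (270.692,57.271) → (27.308,129.482).

Shape 3 is a line segment drawn with `<line>`. Its stroke #ff00ff means engrave at S240, F3208. After flipping Y the toolpath is (226.659,46.419) → (192.341,189.137).

Shape 4 is a line segment drawn with `<line>`. Its stroke #008000 means score at S675, F2281. After flipping Y the toolpath is (177.153,205.729) → (25.391,70.854).

Shape 5 is a regular polygon drawn with `<polygon>`. Its stroke #0000ff means cut at S901, F913. After flipping Y the toolpath is (59.684,179.565) → (57.956,194.083) → (72.474,195.811) → (74.202,181.293) → (59.684,179.565), returning to the start.

Shape 6 is a rectangle drawn with `<path>`. Its stroke #008000 means score at S675, F2281. After flipping Y the toolpath is (42.470,213.286) → (170.285,213.286) → (170.285,204.019) → (42.470,204.019) → (42.470,213.286), returning to the start.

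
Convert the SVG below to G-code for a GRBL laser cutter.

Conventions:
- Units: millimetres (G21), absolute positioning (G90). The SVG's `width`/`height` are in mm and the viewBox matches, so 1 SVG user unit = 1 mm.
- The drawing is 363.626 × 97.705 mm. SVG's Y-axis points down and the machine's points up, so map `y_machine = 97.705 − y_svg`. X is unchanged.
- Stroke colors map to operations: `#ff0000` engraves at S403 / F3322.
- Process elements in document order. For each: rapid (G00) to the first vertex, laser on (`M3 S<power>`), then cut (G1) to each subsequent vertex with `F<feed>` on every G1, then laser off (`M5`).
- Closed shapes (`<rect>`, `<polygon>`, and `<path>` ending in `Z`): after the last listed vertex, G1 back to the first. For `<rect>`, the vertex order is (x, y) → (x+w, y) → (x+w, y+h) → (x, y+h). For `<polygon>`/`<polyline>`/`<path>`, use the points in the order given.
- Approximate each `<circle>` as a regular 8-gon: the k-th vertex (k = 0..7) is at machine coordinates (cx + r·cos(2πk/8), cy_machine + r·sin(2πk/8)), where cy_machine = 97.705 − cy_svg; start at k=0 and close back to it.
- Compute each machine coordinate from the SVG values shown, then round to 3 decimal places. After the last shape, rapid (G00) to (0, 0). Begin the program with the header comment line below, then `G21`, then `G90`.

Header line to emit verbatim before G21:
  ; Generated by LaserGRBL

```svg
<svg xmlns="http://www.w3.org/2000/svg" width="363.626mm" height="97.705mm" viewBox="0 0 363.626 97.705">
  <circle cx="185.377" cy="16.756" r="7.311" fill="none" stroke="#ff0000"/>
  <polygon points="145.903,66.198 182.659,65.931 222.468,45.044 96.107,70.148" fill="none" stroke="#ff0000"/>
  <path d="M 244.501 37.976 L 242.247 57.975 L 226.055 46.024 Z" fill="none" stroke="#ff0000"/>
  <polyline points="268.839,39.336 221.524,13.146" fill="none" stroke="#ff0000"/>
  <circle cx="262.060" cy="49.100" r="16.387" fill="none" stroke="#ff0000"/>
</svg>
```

; Generated by LaserGRBL
G21
G90
G00 X192.688 Y80.949
M3 S403
G1 X190.547 Y86.119 F3322
G1 X185.377 Y88.260 F3322
G1 X180.207 Y86.119 F3322
G1 X178.066 Y80.949 F3322
G1 X180.207 Y75.779 F3322
G1 X185.377 Y73.638 F3322
G1 X190.547 Y75.779 F3322
G1 X192.688 Y80.949 F3322
M5
G00 X145.903 Y31.507
M3 S403
G1 X182.659 Y31.774 F3322
G1 X222.468 Y52.661 F3322
G1 X96.107 Y27.557 F3322
G1 X145.903 Y31.507 F3322
M5
G00 X244.501 Y59.729
M3 S403
G1 X242.247 Y39.730 F3322
G1 X226.055 Y51.681 F3322
G1 X244.501 Y59.729 F3322
M5
G00 X268.839 Y58.369
M3 S403
G1 X221.524 Y84.559 F3322
M5
G00 X278.447 Y48.605
M3 S403
G1 X273.647 Y60.192 F3322
G1 X262.060 Y64.992 F3322
G1 X250.473 Y60.192 F3322
G1 X245.673 Y48.605 F3322
G1 X250.473 Y37.018 F3322
G1 X262.060 Y32.218 F3322
G1 X273.647 Y37.018 F3322
G1 X278.447 Y48.605 F3322
M5
G00 X0.000 Y0.000

Since the viewBox matches the mm dimensions, user units are millimetres directly. The only transform is the Y-flip y_m = 97.705 − y_svg.

Shape 1 is a circle drawn with `<circle>`. Its stroke #ff0000 means engrave at S403, F3322. After flipping Y the toolpath is (192.688,80.949) → (190.547,86.119) → (185.377,88.260) → (180.207,86.119) → (178.066,80.949) → (180.207,75.779) → (185.377,73.638) → (190.547,75.779) → (192.688,80.949), returning to the start.

Shape 2 is a closed polygon drawn with `<polygon>`. Its stroke #ff0000 means engrave at S403, F3322. After flipping Y the toolpath is (145.903,31.507) → (182.659,31.774) → (222.468,52.661) → (96.107,27.557) → (145.903,31.507), returning to the start.

Shape 3 is a regular polygon drawn with `<path>`. Its stroke #ff0000 means engrave at S403, F3322. After flipping Y the toolpath is (244.501,59.729) → (242.247,39.730) → (226.055,51.681) → (244.501,59.729), returning to the start.

Shape 4 is a line segment drawn with `<polyline>`. Its stroke #ff0000 means engrave at S403, F3322. After flipping Y the toolpath is (268.839,58.369) → (221.524,84.559).

Shape 5 is a circle drawn with `<circle>`. Its stroke #ff0000 means engrave at S403, F3322. After flipping Y the toolpath is (278.447,48.605) → (273.647,60.192) → (262.060,64.992) → (250.473,60.192) → (245.673,48.605) → (250.473,37.018) → (262.060,32.218) → (273.647,37.018) → (278.447,48.605), returning to the start.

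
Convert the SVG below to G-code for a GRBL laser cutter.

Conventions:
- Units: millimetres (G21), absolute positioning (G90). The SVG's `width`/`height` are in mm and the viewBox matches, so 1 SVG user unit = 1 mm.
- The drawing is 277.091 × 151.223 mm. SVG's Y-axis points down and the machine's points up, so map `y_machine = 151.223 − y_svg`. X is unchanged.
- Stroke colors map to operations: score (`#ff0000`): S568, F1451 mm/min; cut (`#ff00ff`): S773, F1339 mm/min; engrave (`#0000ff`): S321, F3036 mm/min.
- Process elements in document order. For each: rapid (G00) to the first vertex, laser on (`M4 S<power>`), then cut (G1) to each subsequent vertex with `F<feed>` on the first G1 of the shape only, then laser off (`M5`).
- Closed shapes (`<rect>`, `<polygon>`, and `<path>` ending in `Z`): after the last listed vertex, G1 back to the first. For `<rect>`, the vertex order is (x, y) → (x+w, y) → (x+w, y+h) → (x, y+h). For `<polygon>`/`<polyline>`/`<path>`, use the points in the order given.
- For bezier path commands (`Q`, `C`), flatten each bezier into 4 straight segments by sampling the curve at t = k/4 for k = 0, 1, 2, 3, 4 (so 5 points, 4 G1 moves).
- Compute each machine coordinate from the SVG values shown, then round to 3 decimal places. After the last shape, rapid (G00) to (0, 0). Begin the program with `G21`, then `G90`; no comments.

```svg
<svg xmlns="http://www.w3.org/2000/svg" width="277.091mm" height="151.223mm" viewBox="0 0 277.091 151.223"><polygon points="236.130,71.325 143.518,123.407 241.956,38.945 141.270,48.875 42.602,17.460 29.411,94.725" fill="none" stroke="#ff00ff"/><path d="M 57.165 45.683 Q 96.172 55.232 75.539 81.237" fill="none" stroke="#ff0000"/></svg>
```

1 u = 1 mm; y_m = 151.223 − y.

[1] `<polygon>` closed polygon, #ff00ff→cut S773 F1339: (236.130,79.898) → (143.518,27.816) → (241.956,112.278) → (141.270,102.348) → (42.602,133.763) → (29.411,56.498) → (236.130,79.898) (closed)

[2] `<path>` quadratic bezier, #ff0000→score S568 F1451: (57.165,105.540) → (72.941,99.737) → (81.262,91.877) → (82.128,81.960) → (75.539,69.986)

G21
G90
G00 X236.130 Y79.898
M4 S773
G1 X143.518 Y27.816 F1339
G1 X241.956 Y112.278
G1 X141.270 Y102.348
G1 X42.602 Y133.763
G1 X29.411 Y56.498
G1 X236.130 Y79.898
M5
G00 X57.165 Y105.540
M4 S568
G1 X72.941 Y99.737 F1451
G1 X81.262 Y91.877
G1 X82.128 Y81.960
G1 X75.539 Y69.986
M5
G00 X0.000 Y0.000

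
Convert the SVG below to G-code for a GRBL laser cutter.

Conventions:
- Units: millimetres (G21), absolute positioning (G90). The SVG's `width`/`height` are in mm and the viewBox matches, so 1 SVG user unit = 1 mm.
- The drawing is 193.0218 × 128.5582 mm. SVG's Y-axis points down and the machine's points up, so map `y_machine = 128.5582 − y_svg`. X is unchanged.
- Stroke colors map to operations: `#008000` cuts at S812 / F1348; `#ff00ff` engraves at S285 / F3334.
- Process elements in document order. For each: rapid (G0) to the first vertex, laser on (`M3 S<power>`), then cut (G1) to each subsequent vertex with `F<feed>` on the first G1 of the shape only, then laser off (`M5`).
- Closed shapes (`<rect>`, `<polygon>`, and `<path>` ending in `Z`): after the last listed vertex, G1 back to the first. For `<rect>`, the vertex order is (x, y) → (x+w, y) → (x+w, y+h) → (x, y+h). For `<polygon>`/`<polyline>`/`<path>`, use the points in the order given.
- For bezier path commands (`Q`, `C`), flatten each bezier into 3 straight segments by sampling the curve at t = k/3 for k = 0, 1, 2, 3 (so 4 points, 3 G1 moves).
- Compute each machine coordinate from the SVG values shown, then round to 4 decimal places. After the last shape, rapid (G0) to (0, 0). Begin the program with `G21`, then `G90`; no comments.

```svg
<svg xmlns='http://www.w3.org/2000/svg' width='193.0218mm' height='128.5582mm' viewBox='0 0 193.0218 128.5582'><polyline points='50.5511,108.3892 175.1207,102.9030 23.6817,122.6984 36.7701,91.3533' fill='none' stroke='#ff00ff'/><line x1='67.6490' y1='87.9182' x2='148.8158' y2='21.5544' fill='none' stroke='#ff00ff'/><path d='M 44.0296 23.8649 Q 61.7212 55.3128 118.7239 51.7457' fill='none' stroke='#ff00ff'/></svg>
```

G21
G90
G0 X50.5511 Y20.1690
M3 S285
G1 X175.1207 Y25.6552 F3334
G1 X23.6817 Y5.8598
G1 X36.7701 Y37.2049
M5
G0 X67.6490 Y40.6400
M3 S285
G1 X148.8158 Y107.0038 F3334
M5
G0 X44.0296 Y104.6933
M3 S285
G1 X60.1919 Y87.6186 F3334
G1 X85.0900 Y78.3250
G1 X118.7239 Y76.8125
M5
G0 X0.0000 Y0.0000

viewBox `0 0 193.0218 128.5582` with mm width/height → 1 unit = 1 mm. Flip: y_m = 128.5582 − y_svg.

**Shape 1** — `<polyline>` open polyline, stroke `#ff00ff` → engrave (S285, F3334). Machine vertices: (50.5511,20.1690) → (175.1207,25.6552) → (23.6817,5.8598) → (36.7701,37.2049). Open path.

**Shape 2** — `<line>` line segment, stroke `#ff00ff` → engrave (S285, F3334). Machine vertices: (67.6490,40.6400) → (148.8158,107.0038). Open path.

**Shape 3** — `<path>` quadratic bezier, stroke `#ff00ff` → engrave (S285, F3334). Control points (SVG): P0=(44.0296,23.8649), P1=(61.7212,55.3128), P2=(118.7239,51.7457); sampled at t=k/3. Machine vertices: (44.0296,104.6933) → (60.1919,87.6186) → (85.0900,78.3250) → (118.7239,76.8125). Open path.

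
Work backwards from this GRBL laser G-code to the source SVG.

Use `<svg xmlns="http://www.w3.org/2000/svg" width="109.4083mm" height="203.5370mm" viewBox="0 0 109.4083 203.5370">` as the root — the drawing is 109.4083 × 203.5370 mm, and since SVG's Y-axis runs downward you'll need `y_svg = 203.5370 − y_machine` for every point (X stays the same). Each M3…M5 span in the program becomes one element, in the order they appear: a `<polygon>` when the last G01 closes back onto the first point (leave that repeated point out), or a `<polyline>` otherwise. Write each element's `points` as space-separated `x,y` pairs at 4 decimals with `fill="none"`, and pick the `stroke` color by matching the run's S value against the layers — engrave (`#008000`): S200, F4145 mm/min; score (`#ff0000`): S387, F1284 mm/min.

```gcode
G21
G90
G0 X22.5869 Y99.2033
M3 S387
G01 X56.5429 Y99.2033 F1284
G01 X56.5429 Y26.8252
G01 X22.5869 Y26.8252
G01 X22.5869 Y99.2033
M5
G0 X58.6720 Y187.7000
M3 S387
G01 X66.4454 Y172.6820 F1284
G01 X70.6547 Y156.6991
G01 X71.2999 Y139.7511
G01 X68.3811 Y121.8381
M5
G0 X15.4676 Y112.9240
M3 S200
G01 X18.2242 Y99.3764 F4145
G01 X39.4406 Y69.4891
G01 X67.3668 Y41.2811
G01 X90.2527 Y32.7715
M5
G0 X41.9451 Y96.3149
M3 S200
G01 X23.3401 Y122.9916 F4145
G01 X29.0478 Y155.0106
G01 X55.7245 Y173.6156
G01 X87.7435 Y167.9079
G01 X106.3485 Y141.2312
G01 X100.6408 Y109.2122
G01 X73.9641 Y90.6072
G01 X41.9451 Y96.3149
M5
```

y_svg = 203.5370 − y_m.

[1] S387→`#ff0000` (score); closed run; points: 22.5869,104.3337 56.5429,104.3337 56.5429,176.7118 22.5869,176.7118

[2] S387→`#ff0000` (score); open run; points: 58.6720,15.8370 66.4454,30.8550 70.6547,46.8379 71.2999,63.7859 68.3811,81.6989

[3] S200→`#008000` (engrave); open run; points: 15.4676,90.6130 18.2242,104.1606 39.4406,134.0479 67.3668,162.2559 90.2527,170.7655

[4] S200→`#008000` (engrave); closed run; points: 41.9451,107.2221 23.3401,80.5454 29.0478,48.5264 55.7245,29.9214 87.7435,35.6291 106.3485,62.3058 100.6408,94.3248 73.9641,112.9298

<svg xmlns="http://www.w3.org/2000/svg" width="109.4083mm" height="203.5370mm" viewBox="0 0 109.4083 203.5370">
  <polygon points="22.5869,104.3337 56.5429,104.3337 56.5429,176.7118 22.5869,176.7118" fill="none" stroke="#ff0000"/>
  <polyline points="58.6720,15.8370 66.4454,30.8550 70.6547,46.8379 71.2999,63.7859 68.3811,81.6989" fill="none" stroke="#ff0000"/>
  <polyline points="15.4676,90.6130 18.2242,104.1606 39.4406,134.0479 67.3668,162.2559 90.2527,170.7655" fill="none" stroke="#008000"/>
  <polygon points="41.9451,107.2221 23.3401,80.5454 29.0478,48.5264 55.7245,29.9214 87.7435,35.6291 106.3485,62.3058 100.6408,94.3248 73.9641,112.9298" fill="none" stroke="#008000"/>
</svg>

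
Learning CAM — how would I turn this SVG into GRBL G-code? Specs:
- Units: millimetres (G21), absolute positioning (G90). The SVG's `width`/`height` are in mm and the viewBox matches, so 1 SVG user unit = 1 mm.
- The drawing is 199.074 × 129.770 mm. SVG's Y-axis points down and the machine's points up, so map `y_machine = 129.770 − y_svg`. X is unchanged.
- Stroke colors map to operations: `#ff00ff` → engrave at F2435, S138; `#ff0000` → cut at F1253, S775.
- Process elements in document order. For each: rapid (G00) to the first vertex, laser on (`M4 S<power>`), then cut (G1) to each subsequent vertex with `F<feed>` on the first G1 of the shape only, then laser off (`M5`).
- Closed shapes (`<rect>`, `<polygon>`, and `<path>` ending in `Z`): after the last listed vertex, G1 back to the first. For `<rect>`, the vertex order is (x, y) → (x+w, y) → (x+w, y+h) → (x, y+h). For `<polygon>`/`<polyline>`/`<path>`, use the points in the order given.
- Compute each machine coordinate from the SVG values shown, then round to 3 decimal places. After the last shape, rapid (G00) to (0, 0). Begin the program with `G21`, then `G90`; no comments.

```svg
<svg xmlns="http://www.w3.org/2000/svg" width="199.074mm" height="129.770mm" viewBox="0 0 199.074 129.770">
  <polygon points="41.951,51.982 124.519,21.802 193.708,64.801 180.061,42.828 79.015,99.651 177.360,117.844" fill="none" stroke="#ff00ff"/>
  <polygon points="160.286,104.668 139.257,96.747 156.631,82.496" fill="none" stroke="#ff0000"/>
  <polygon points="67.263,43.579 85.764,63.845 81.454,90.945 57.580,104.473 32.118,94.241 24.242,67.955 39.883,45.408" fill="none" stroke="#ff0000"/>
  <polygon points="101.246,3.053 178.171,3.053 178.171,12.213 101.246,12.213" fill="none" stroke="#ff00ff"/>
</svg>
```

viewBox `0 0 199.074 129.770` with mm width/height → 1 unit = 1 mm. Flip: y_m = 129.770 − y_svg.

**Shape 1** — `<polygon>` closed polygon, stroke `#ff00ff` → engrave (S138, F2435). Machine vertices: (41.951,77.788) → (124.519,107.968) → (193.708,64.969) → (180.061,86.942) → (79.015,30.119) → (177.360,11.926) → (41.951,77.788). Closed: final G1 returns to the first vertex.

**Shape 2** — `<polygon>` regular polygon, stroke `#ff0000` → cut (S775, F1253). Machine vertices: (160.286,25.102) → (139.257,33.023) → (156.631,47.274) → (160.286,25.102). Closed: final G1 returns to the first vertex.

**Shape 3** — `<polygon>` regular polygon, stroke `#ff0000` → cut (S775, F1253). Machine vertices: (67.263,86.191) → (85.764,65.925) → (81.454,38.825) → (57.580,25.297) → (32.118,35.529) → (24.242,61.815) → (39.883,84.362) → (67.263,86.191). Closed: final G1 returns to the first vertex.

**Shape 4** — `<polygon>` rectangle, stroke `#ff00ff` → engrave (S138, F2435). Machine vertices: (101.246,126.717) → (178.171,126.717) → (178.171,117.557) → (101.246,117.557) → (101.246,126.717). Closed: final G1 returns to the first vertex.

G21
G90
G00 X41.951 Y77.788
M4 S138
G1 X124.519 Y107.968 F2435
G1 X193.708 Y64.969
G1 X180.061 Y86.942
G1 X79.015 Y30.119
G1 X177.360 Y11.926
G1 X41.951 Y77.788
M5
G00 X160.286 Y25.102
M4 S775
G1 X139.257 Y33.023 F1253
G1 X156.631 Y47.274
G1 X160.286 Y25.102
M5
G00 X67.263 Y86.191
M4 S775
G1 X85.764 Y65.925 F1253
G1 X81.454 Y38.825
G1 X57.580 Y25.297
G1 X32.118 Y35.529
G1 X24.242 Y61.815
G1 X39.883 Y84.362
G1 X67.263 Y86.191
M5
G00 X101.246 Y126.717
M4 S138
G1 X178.171 Y126.717 F2435
G1 X178.171 Y117.557
G1 X101.246 Y117.557
G1 X101.246 Y126.717
M5
G00 X0.000 Y0.000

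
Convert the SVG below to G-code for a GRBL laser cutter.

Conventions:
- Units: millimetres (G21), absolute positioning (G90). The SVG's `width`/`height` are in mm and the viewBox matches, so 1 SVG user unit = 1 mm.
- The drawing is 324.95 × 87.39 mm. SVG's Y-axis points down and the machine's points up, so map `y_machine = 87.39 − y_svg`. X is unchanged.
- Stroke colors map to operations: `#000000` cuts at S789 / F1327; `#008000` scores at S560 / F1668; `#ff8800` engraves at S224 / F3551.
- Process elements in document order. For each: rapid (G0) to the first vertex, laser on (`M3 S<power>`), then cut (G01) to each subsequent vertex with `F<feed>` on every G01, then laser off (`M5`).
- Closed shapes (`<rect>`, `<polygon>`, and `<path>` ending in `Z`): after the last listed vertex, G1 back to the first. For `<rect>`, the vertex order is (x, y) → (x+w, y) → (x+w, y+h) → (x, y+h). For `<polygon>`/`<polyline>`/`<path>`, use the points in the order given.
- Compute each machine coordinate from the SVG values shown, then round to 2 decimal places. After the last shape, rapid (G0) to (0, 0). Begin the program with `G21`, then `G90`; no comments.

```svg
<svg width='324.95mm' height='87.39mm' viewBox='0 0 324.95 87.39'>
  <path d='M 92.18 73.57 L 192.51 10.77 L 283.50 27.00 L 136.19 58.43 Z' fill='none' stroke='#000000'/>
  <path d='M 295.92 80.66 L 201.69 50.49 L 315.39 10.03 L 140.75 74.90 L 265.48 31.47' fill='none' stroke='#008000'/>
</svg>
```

G21
G90
G0 X92.18 Y13.82
M3 S789
G01 X192.51 Y76.62 F1327
G01 X283.50 Y60.39 F1327
G01 X136.19 Y28.96 F1327
G01 X92.18 Y13.82 F1327
M5
G0 X295.92 Y6.73
M3 S560
G01 X201.69 Y36.90 F1668
G01 X315.39 Y77.36 F1668
G01 X140.75 Y12.49 F1668
G01 X265.48 Y55.92 F1668
M5
G0 X0.00 Y0.00

Since the viewBox matches the mm dimensions, user units are millimetres directly. The only transform is the Y-flip y_m = 87.39 − y_svg.

Shape 1 is a closed polygon drawn with `<path>`. Its stroke #000000 means cut at S789, F1327. After flipping Y the toolpath is (92.18,13.82) → (192.51,76.62) → (283.50,60.39) → (136.19,28.96) → (92.18,13.82), returning to the start.

Shape 2 is a open polyline drawn with `<path>`. Its stroke #008000 means score at S560, F1668. After flipping Y the toolpath is (295.92,6.73) → (201.69,36.90) → (315.39,77.36) → (140.75,12.49) → (265.48,55.92).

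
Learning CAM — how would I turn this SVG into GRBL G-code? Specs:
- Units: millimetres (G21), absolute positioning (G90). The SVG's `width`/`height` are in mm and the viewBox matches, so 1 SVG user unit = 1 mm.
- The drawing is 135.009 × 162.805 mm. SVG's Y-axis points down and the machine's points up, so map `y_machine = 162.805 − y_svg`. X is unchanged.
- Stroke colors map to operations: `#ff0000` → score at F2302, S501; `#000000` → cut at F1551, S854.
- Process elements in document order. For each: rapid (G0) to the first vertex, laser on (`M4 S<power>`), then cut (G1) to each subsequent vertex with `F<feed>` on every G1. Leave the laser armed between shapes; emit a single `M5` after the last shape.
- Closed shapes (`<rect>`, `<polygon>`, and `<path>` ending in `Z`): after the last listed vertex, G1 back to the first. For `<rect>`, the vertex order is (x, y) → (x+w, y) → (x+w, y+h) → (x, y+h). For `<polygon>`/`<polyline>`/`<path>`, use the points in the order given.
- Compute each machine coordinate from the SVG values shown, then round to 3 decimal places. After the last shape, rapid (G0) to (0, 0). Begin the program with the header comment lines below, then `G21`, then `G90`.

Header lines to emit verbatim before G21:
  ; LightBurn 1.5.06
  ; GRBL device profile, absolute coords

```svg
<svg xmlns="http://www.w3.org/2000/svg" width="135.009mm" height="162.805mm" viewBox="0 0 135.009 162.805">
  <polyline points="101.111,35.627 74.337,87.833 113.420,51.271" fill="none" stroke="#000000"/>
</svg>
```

viewBox `0 0 135.009 162.805` with mm width/height → 1 unit = 1 mm. Flip: y_m = 162.805 − y_svg.

**Shape 1** — `<polyline>` open polyline, stroke `#000000` → cut (S854, F1551). Machine vertices: (101.111,127.178) → (74.337,74.972) → (113.420,111.534). Open path.

; LightBurn 1.5.06
; GRBL device profile, absolute coords
G21
G90
G0 X101.111 Y127.178
M4 S854
G1 X74.337 Y74.972 F1551
G1 X113.420 Y111.534 F1551
M5
G0 X0.000 Y0.000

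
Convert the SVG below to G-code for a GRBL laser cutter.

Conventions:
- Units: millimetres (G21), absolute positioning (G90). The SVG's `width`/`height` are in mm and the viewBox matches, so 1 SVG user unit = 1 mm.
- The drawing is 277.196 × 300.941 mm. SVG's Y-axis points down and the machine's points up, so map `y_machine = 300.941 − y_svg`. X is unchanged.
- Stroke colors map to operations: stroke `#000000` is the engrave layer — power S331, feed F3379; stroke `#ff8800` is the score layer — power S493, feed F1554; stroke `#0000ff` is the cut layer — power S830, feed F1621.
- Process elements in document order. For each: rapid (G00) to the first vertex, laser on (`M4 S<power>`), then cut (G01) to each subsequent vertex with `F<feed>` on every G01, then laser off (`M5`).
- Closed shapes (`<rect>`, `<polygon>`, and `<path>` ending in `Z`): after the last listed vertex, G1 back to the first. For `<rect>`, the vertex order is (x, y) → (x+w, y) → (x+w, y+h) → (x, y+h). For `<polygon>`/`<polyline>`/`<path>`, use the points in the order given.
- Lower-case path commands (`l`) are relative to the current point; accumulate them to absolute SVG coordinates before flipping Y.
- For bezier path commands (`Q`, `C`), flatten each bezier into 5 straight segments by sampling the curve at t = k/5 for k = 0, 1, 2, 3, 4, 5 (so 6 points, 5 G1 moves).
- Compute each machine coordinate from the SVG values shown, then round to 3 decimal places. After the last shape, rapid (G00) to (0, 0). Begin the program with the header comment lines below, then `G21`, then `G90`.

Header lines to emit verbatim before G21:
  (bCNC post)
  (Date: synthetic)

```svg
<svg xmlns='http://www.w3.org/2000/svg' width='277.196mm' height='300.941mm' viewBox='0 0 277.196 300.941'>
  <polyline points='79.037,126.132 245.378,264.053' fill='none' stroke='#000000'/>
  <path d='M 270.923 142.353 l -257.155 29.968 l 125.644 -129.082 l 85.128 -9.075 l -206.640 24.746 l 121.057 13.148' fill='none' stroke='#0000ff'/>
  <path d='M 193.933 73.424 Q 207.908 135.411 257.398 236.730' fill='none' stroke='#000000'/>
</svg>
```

(bCNC post)
(Date: synthetic)
G21
G90
G00 X79.037 Y174.809
M4 S331
G01 X245.378 Y36.888 F3379
M5
G00 X270.923 Y158.588
M4 S830
G01 X13.768 Y128.620 F1621
G01 X139.412 Y257.702 F1621
G01 X224.540 Y266.777 F1621
G01 X17.900 Y242.031 F1621
G01 X138.957 Y228.883 F1621
M5
G00 X193.933 Y227.517
M4 S331
G01 X200.944 Y201.149 F3379
G01 X210.795 Y171.634 F3379
G01 X223.488 Y138.973 F3379
G01 X239.023 Y103.165 F3379
G01 X257.398 Y64.211 F3379
M5
G00 X0.000 Y0.000

Since the viewBox matches the mm dimensions, user units are millimetres directly. The only transform is the Y-flip y_m = 300.941 − y_svg.

Shape 1 is a line segment drawn with `<polyline>`. Its stroke #000000 means engrave at S331, F3379. After flipping Y the toolpath is (79.037,174.809) → (245.378,36.888).

Shape 2 is a open polyline drawn with `<path>`. Its stroke #0000ff means cut at S830, F1621. After flipping Y the toolpath is (270.923,158.588) → (13.768,128.620) → (139.412,257.702) → (224.540,266.777) → (17.900,242.031) → (138.957,228.883).

Shape 3 is a quadratic bezier drawn with `<path>`. Its stroke #000000 means engrave at S331, F3379. After flipping Y the toolpath is (193.933,227.517) → (200.944,201.149) → (210.795,171.634) → (223.488,138.973) → (239.023,103.165) → (257.398,64.211).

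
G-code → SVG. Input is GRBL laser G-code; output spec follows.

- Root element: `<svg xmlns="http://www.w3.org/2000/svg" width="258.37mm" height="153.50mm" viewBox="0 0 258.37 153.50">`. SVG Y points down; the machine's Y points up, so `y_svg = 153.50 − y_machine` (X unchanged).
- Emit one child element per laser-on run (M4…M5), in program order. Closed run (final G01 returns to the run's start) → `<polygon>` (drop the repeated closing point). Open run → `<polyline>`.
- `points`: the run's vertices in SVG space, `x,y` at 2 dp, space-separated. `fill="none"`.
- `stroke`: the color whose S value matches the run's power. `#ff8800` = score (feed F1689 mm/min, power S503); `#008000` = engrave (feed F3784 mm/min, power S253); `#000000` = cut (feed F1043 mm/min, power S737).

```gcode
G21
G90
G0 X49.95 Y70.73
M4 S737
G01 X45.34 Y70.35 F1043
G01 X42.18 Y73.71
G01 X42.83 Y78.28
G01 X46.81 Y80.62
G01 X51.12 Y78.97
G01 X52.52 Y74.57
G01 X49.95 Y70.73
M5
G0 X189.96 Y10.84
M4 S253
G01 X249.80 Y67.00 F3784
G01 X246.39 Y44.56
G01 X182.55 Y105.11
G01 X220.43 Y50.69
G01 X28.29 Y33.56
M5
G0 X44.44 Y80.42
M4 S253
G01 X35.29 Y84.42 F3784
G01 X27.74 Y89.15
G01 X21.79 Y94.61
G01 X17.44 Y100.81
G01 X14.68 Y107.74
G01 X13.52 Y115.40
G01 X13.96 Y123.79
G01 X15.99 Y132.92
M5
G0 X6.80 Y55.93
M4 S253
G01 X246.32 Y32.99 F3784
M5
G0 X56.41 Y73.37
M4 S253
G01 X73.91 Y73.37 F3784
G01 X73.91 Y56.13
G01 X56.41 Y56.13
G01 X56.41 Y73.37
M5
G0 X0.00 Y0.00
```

Machine Y-up, SVG Y-down with viewBox height 153.50, so y_svg = 153.50 − y_machine; X carries over.

Run 1: S737 ⇒ cut layer `#000000`. The run returns to its start, so emit a `<polygon>` with points (Y-flipped): 49.95,82.77 45.34,83.15 42.18,79.79 42.83,75.22 46.81,72.88 51.12,74.53 52.52,78.93.

Run 2: the run's S253 means `#008000` (engrave). The run is open, so emit a `<polyline>` with points (Y-flipped): 189.96,142.66 249.80,86.50 246.39,108.94 182.55,48.39 220.43,102.81 28.29,119.94.

Run 3: power S253 maps to stroke `#008000` (engrave). The run is open, so emit a `<polyline>` with points (Y-flipped): 44.44,73.08 35.29,69.08 27.74,64.35 21.79,58.89 17.44,52.69 14.68,45.76 13.52,38.10 13.96,29.71 15.99,20.58.

Run 4: the run's S253 means `#008000` (engrave). The run is open, so emit a `<polyline>` with points (Y-flipped): 6.80,97.57 246.32,120.51.

Run 5: the run's S253 means `#008000` (engrave). The run returns to its start, so emit a `<polygon>` with points (Y-flipped): 56.41,80.13 73.91,80.13 73.91,97.37 56.41,97.37.

<svg xmlns="http://www.w3.org/2000/svg" width="258.37mm" height="153.50mm" viewBox="0 0 258.37 153.50">
  <polygon points="49.95,82.77 45.34,83.15 42.18,79.79 42.83,75.22 46.81,72.88 51.12,74.53 52.52,78.93" fill="none" stroke="#000000"/>
  <polyline points="189.96,142.66 249.80,86.50 246.39,108.94 182.55,48.39 220.43,102.81 28.29,119.94" fill="none" stroke="#008000"/>
  <polyline points="44.44,73.08 35.29,69.08 27.74,64.35 21.79,58.89 17.44,52.69 14.68,45.76 13.52,38.10 13.96,29.71 15.99,20.58" fill="none" stroke="#008000"/>
  <polyline points="6.80,97.57 246.32,120.51" fill="none" stroke="#008000"/>
  <polygon points="56.41,80.13 73.91,80.13 73.91,97.37 56.41,97.37" fill="none" stroke="#008000"/>
</svg>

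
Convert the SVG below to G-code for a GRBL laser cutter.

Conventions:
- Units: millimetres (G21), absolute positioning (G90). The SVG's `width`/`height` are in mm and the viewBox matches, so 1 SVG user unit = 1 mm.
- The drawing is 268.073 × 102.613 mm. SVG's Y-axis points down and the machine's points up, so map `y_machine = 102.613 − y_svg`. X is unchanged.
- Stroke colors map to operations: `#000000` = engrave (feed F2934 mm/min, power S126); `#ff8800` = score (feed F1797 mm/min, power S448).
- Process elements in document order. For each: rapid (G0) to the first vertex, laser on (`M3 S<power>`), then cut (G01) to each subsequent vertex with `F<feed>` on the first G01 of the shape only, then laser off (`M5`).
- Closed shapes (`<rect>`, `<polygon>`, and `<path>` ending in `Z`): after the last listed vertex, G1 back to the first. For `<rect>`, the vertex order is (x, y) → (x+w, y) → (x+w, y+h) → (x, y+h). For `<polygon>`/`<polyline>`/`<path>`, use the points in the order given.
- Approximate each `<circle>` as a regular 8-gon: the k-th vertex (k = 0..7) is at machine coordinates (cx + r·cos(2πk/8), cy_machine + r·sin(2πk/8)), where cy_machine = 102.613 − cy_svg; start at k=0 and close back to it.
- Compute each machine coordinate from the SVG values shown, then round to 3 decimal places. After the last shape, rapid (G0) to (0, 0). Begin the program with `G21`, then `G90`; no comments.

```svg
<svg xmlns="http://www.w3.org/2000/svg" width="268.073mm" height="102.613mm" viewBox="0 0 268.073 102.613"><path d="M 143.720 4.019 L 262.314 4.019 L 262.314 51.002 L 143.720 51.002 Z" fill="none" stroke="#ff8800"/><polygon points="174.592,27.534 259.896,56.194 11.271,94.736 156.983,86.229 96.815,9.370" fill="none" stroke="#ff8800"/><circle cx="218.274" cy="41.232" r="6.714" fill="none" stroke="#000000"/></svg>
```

G21
G90
G0 X143.720 Y98.594
M3 S448
G01 X262.314 Y98.594 F1797
G01 X262.314 Y51.611
G01 X143.720 Y51.611
G01 X143.720 Y98.594
M5
G0 X174.592 Y75.079
M3 S448
G01 X259.896 Y46.419 F1797
G01 X11.271 Y7.877
G01 X156.983 Y16.384
G01 X96.815 Y93.243
G01 X174.592 Y75.079
M5
G0 X224.988 Y61.381
M3 S126
G01 X223.022 Y66.129 F2934
G01 X218.274 Y68.095
G01 X213.526 Y66.129
G01 X211.560 Y61.381
G01 X213.526 Y56.633
G01 X218.274 Y54.667
G01 X223.022 Y56.633
G01 X224.988 Y61.381
M5
G0 X0.000 Y0.000

1 u = 1 mm; y_m = 102.613 − y.

[1] `<path>` rectangle, #ff8800→score S448 F1797: (143.720,98.594) → (262.314,98.594) → (262.314,51.611) → (143.720,51.611) → (143.720,98.594) (closed)

[2] `<polygon>` closed polygon, #ff8800→score S448 F1797: (174.592,75.079) → (259.896,46.419) → (11.271,7.877) → (156.983,16.384) → (96.815,93.243) → (174.592,75.079) (closed)

[3] `<circle>` circle, #000000→engrave S126 F2934: (224.988,61.381) → (223.022,66.129) → (218.274,68.095) → (213.526,66.129) → (211.560,61.381) → (213.526,56.633) → (218.274,54.667) → (223.022,56.633) → (224.988,61.381) (closed)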